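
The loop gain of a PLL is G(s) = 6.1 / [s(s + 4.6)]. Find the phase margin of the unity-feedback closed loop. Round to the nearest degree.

Gain crossover: |G(jω)| = 1 at ω ≈ 1.28 rad/sec.
∠G(j1.28) = −90° − arctan(1.28/4.6) ≈ -105.52°
PM = 180° + (-105.52°) = 74.48°

74°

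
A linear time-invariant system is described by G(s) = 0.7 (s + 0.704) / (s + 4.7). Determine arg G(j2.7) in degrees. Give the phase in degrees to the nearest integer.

46°

∠(j2.7 + 0.704) = arctan(2.7/0.704) = 75.39°
∠(j2.7 + 4.7) = arctan(2.7/4.7) = 29.88°
∠G(j2.7) = 75.39° − 29.88° = 45.51°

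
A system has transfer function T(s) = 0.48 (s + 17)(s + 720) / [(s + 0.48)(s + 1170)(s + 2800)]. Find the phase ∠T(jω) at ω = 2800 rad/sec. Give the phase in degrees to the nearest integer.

-37°

∠(j2800 + 17) = arctan(2800/17) = 89.65°
∠(j2800 + 720) = arctan(2800/720) = 75.58°
∠(j2800 + 0.48) = arctan(2800/0.48) = 89.99°
∠(j2800 + 1170) = arctan(2800/1170) = 67.32°
∠(j2800 + 2800) = arctan(2800/2800) = 45.00°
∠T(j2800) = 89.65° + 75.58° − (89.99° + 67.32° + 45.00°) = -37.08°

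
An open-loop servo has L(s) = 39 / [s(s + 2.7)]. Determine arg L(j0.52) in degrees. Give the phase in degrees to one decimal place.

-100.9 deg

∠(j0.52 + 2.7) = arctan(0.52/2.7) = 10.90°
∠(j0.52) = 90.00°
∠L(j0.52) = − (10.90° + 90.00°) = -100.90°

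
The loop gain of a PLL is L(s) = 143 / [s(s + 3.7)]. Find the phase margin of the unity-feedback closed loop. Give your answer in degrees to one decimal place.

Gain crossover: |L(jω)| = 1 at ω ≈ 11.7 rad/sec.
∠L(j11.7) = −90° − arctan(11.7/3.7) ≈ -162.42°
PM = 180° + (-162.42°) = 17.58°

17.6 deg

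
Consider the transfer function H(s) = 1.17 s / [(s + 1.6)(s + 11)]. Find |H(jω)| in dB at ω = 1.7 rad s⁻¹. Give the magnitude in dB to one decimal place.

|j1.7| = 1.7
|j1.7 + 1.6| = √(1.7² + 1.6²) = 2.335
|j1.7 + 11| = √(1.7² + 11²) = 11.13
|H(j1.7)| = 1.17 × 1.7 / (2.335 × 11.13) = 0.076545
20 log₁₀(0.076545) = -22.32 dB

-22.3 dB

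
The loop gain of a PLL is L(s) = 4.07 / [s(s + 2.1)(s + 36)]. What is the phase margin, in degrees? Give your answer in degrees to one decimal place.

Gain crossover: |L(jω)| = 1 at ω ≈ 0.0538 rad/s.
∠L(j0.0538) = −90° − arctan(0.0538/2.1) − arctan(0.0538/36) ≈ -91.55°
PM = 180° + (-91.55°) = 88.45°

88.4°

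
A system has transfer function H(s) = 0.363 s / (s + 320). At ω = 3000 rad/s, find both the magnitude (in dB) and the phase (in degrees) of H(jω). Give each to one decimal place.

|H| = -8.9 dB, ∠H = 6.1°

|j3000| = 3000
|j3000 + 320| = √(3000² + 320²) = 3017
|H(j3000)| = 0.363 × 3000 / 3017 = 0.36095
20 log₁₀(0.36095) = -8.85 dB
∠(j3000) = 90.00°
∠(j3000 + 320) = arctan(3000/320) = 83.91°
∠H(j3000) = 90.00° − 83.91° = 6.09°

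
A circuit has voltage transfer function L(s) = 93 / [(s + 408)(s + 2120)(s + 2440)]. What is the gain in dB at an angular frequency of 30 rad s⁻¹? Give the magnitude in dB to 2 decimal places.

-147.14 dB

|j30 + 408| = √(30² + 408²) = 409.1
|j30 + 2120| = √(30² + 2120²) = 2120
|j30 + 2440| = √(30² + 2440²) = 2440
|L(j30)| = 93 / (409.1 × 2120 × 2440) = 4.3939e-08
20 log₁₀(4.3939e-08) = -147.143 dB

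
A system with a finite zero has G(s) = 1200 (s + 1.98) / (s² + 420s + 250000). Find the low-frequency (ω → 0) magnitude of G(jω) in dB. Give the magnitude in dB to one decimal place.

-40.4 dB

G(0) = 1200 × 1.98 / 250000 = 0.009504
20 log₁₀(0.009504) = -40.44 dB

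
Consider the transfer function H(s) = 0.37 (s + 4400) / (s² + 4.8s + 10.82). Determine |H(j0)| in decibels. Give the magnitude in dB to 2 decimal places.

H(0) = 0.37 × 4400 / 10.82 = 150.46
20 log₁₀(150.46) = 43.549 dB

43.55 dB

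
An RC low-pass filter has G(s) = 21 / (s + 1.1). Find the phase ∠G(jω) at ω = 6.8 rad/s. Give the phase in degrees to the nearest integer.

-81°

∠(j6.8 + 1.1) = arctan(6.8/1.1) = 80.81°
∠G(j6.8) = −80.81° = -80.81°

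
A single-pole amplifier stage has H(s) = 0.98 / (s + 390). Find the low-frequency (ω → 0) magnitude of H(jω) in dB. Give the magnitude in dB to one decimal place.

-52.0 dB

H(0) = 0.98 / 390 = 0.0025128
20 log₁₀(0.0025128) = -52.00 dB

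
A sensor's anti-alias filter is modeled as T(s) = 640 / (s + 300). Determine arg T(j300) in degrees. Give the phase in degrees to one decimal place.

-45.0°

∠(j300 + 300) = arctan(300/300) = 45.00°
∠T(j300) = −45.00° = -45.00°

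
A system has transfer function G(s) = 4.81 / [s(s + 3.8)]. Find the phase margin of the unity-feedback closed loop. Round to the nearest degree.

72°

Gain crossover: |G(jω)| = 1 at ω ≈ 1.21 rad/s.
∠G(j1.21) = −90° − arctan(1.21/3.8) ≈ -107.61°
PM = 180° + (-107.61°) = 72.39°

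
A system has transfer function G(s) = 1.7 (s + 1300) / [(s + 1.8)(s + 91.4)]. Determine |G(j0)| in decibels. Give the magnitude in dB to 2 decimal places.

22.56 dB

G(0) = 1.7 × 1300 / (1.8 × 91.4) = 13.433
20 log₁₀(13.433) = 22.563 dB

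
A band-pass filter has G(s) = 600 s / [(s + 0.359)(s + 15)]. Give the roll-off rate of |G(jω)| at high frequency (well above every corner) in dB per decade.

-20 dB/decade

With 1 zero and 2 poles, the high-frequency asymptotic slope is 20 × (1 − 2) = -20 dB/decade.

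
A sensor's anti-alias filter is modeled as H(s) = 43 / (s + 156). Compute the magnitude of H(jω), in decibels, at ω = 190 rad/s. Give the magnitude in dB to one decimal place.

-15.1 dB

|j190 + 156| = √(190² + 156²) = 245.8
|H(j190)| = 43 / 245.8 = 0.17491
20 log₁₀(0.17491) = -15.14 dB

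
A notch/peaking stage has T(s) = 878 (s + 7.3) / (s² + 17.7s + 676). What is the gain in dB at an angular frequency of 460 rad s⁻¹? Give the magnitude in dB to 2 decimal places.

5.64 dB

|j460 + 7.3| = √(460² + 7.3²) = 460.1
|(j460)² + 17.7(j460) + 676| = |-2.1092e+05 + j8142| = 2.111e+05
|T(j460)| = 878 × 460.1 / 2.111e+05 = 1.9136
20 log₁₀(1.9136) = 5.637 dB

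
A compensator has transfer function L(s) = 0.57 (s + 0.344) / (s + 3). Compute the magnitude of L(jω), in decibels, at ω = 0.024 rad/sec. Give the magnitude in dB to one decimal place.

|j0.024 + 0.344| = √(0.024² + 0.344²) = 0.3448
|j0.024 + 3| = √(0.024² + 3²) = 3
|L(j0.024)| = 0.57 × 0.3448 / 3 = 0.065517
20 log₁₀(0.065517) = -23.67 dB

-23.7 dB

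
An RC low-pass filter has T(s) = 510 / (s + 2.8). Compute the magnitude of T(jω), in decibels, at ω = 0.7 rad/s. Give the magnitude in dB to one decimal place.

|j0.7 + 2.8| = √(0.7² + 2.8²) = 2.886
|T(j0.7)| = 510 / 2.886 = 176.7
20 log₁₀(176.7) = 44.94 dB

44.9 dB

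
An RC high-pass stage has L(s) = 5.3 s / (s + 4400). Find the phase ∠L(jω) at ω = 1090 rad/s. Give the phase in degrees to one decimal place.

∠(j1090) = 90.00°
∠(j1090 + 4400) = arctan(1090/4400) = 13.91°
∠L(j1090) = 90.00° − 13.91° = 76.09°

76.1°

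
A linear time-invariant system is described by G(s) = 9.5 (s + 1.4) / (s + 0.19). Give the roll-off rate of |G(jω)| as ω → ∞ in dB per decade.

0 dB/decade

With 1 zero and 1 pole, the high-frequency asymptotic slope is 20 × (1 − 1) = 0 dB/decade.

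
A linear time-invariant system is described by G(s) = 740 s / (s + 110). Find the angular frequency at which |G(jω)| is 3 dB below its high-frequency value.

110 rad s⁻¹

For a single-pole high-pass, the −3 dB point is at the pole: ω = 110 rad s⁻¹.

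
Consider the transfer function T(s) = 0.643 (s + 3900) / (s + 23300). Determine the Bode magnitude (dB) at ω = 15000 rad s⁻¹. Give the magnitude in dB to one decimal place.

-8.9 dB

|j15000 + 3900| = √(15000² + 3900²) = 1.55e+04
|j15000 + 23300| = √(15000² + 23300²) = 2.771e+04
|T(j15000)| = 0.643 × 1.55e+04 / 2.771e+04 = 0.35963
20 log₁₀(0.35963) = -8.88 dB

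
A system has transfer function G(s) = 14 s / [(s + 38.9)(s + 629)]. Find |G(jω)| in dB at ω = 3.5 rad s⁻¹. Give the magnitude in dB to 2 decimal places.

-54.00 dB

|j3.5| = 3.5
|j3.5 + 38.9| = √(3.5² + 38.9²) = 39.06
|j3.5 + 629| = √(3.5² + 629²) = 629
|G(j3.5)| = 14 × 3.5 / (39.06 × 629) = 0.0019945
20 log₁₀(0.0019945) = -54.003 dB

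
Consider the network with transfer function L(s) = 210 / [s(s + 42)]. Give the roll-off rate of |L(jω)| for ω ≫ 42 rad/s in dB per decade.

With 0 zeros and 2 poles, the high-frequency asymptotic slope is 20 × (0 − 2) = -40 dB/decade.

-40 dB/decade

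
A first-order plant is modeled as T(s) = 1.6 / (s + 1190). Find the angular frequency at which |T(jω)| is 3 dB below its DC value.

1190 rad/s

For a single-pole low-pass, the −3 dB point is at the pole: ω = 1190 rad/s.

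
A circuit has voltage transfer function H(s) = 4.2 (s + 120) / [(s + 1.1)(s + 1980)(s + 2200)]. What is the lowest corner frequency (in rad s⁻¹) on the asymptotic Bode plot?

Break frequencies occur at each pole and zero magnitude: 1.1 rad s⁻¹, 120 rad s⁻¹, 1980 rad s⁻¹, 2200 rad s⁻¹.
The lowest is 1.1 rad s⁻¹.

1.1 rad s⁻¹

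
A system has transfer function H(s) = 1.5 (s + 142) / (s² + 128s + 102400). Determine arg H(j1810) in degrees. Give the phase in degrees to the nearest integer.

-90°

∠(j1810 + 142) = arctan(1810/142) = 85.51°
∠[(j1810)² + 128(j1810) + 102400] = ∠[-3.1737e+06 + j2.3168e+05] = 175.82°
∠H(j1810) = 85.51° − 175.82° = -90.31°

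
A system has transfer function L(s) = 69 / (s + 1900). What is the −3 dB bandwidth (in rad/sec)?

For a single-pole low-pass, the −3 dB point is at the pole: ω = 1900 rad/sec.

1900 rad/sec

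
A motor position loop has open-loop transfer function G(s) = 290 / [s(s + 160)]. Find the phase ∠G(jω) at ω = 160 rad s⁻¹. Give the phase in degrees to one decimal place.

-135.0 deg

∠(j160 + 160) = arctan(160/160) = 45.00°
∠(j160) = 90.00°
∠G(j160) = − (45.00° + 90.00°) = -135.00°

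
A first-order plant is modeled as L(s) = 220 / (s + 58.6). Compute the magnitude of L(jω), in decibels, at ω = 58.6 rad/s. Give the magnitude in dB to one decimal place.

8.5 dB

|j58.6 + 58.6| = √(58.6² + 58.6²) = 82.87
|L(j58.6)| = 220 / 82.87 = 2.6547
20 log₁₀(2.6547) = 8.48 dB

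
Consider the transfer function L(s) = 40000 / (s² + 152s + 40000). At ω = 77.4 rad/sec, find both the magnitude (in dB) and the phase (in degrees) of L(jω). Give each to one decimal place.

|L| = 0.9 dB, ∠L = -19.1°

|(j77.4)² + 152(j77.4) + 40000| = |34009 + j11765| = 3.599e+04
|L(j77.4)| = 40000 / 3.599e+04 = 1.1115
20 log₁₀(1.1115) = 0.92 dB
∠[(j77.4)² + 152(j77.4) + 40000] = ∠[34009 + j11765] = 19.08°
∠L(j77.4) = −19.08° = -19.08°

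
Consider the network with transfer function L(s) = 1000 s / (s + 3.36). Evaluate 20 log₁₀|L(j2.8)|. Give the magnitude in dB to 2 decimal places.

|j2.8| = 2.8
|j2.8 + 3.36| = √(2.8² + 3.36²) = 4.374
|L(j2.8)| = 1000 × 2.8 / 4.374 = 640.18
20 log₁₀(640.18) = 56.126 dB

56.13 dB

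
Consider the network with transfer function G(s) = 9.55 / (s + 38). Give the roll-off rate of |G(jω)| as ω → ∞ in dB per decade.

With 0 zeros and 1 pole, the high-frequency asymptotic slope is 20 × (0 − 1) = -20 dB/decade.

-20 dB/decade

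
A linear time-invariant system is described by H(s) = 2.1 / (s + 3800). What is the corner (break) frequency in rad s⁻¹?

The single real pole at s = −3800 gives a corner at ω = 3800 rad s⁻¹.

3800 rad s⁻¹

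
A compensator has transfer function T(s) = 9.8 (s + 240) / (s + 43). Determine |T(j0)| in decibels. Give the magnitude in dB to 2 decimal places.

T(0) = 9.8 × 240 / 43 = 54.698
20 log₁₀(54.698) = 34.759 dB

34.76 dB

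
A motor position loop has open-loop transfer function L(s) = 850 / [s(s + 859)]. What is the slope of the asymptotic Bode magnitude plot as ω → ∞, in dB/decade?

-40 dB/decade

With 0 zeros and 2 poles, the high-frequency asymptotic slope is 20 × (0 − 2) = -40 dB/decade.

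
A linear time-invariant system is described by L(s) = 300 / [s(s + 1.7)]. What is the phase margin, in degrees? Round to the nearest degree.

6 deg

Gain crossover: |L(jω)| = 1 at ω ≈ 17.3 rad/sec.
∠L(j17.3) = −90° − arctan(17.3/1.7) ≈ -174.38°
PM = 180° + (-174.38°) = 5.62°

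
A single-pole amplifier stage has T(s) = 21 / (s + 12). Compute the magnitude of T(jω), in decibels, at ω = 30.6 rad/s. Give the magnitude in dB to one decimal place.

-3.9 dB

|j30.6 + 12| = √(30.6² + 12²) = 32.87
|T(j30.6)| = 21 / 32.87 = 0.6389
20 log₁₀(0.6389) = -3.89 dB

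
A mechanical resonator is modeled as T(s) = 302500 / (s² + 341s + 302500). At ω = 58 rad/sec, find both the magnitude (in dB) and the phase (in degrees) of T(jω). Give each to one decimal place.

|(j58)² + 341(j58) + 302500| = |2.9914e+05 + j19778| = 2.998e+05
|T(j58)| = 302500 / 2.998e+05 = 1.009
20 log₁₀(1.009) = 0.08 dB
∠[(j58)² + 341(j58) + 302500] = ∠[2.9914e+05 + j19778] = 3.78°
∠T(j58) = −3.78° = -3.78°

|T| = 0.1 dB, ∠T = -3.8°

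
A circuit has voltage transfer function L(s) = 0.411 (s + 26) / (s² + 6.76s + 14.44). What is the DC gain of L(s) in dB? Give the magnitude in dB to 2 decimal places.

L(0) = 0.411 × 26 / 14.44 = 0.74003
20 log₁₀(0.74003) = -2.615 dB

-2.62 dB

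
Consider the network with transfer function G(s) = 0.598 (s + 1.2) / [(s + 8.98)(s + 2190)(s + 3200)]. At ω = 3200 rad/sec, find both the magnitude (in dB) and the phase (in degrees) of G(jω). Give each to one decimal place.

|j3200 + 1.2| = √(3200² + 1.2²) = 3200
|j3200 + 8.98| = √(3200² + 8.98²) = 3200
|j3200 + 2190| = √(3200² + 2190²) = 3878
|j3200 + 3200| = √(3200² + 3200²) = 4525
|G(j3200)| = 0.598 × 3200 / (3200 × 3878 × 4525) = 3.4077e-08
20 log₁₀(3.4077e-08) = -149.35 dB
∠(j3200 + 1.2) = arctan(3200/1.2) = 89.98°
∠(j3200 + 8.98) = arctan(3200/8.98) = 89.84°
∠(j3200 + 2190) = arctan(3200/2190) = 55.61°
∠(j3200 + 3200) = arctan(3200/3200) = 45.00°
∠G(j3200) = 89.98° − (89.84° + 55.61° + 45.00°) = -100.47°

|G| = -149.4 dB, ∠G = -100.5°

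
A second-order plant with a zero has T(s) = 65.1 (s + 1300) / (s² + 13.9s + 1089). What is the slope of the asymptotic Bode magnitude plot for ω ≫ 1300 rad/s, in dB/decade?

With 1 zero and 2 poles, the high-frequency asymptotic slope is 20 × (1 − 2) = -20 dB/decade.

-20 dB/decade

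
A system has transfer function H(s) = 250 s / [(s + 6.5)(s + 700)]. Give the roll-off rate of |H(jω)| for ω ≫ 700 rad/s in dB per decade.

-20 dB/decade

With 1 zero and 2 poles, the high-frequency asymptotic slope is 20 × (1 − 2) = -20 dB/decade.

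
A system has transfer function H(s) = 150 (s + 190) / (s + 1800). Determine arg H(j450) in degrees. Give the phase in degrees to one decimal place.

53.1 deg

∠(j450 + 190) = arctan(450/190) = 67.11°
∠(j450 + 1800) = arctan(450/1800) = 14.04°
∠H(j450) = 67.11° − 14.04° = 53.07°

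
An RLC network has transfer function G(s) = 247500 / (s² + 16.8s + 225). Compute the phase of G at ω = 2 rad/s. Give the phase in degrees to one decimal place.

∠[(j2)² + 16.8(j2) + 225] = ∠[221 + j33.6] = 8.64°
∠G(j2) = −8.64° = -8.64°

-8.6°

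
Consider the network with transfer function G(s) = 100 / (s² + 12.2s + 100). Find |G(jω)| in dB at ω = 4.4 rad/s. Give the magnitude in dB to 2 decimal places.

|(j4.4)² + 12.2(j4.4) + 100| = |80.64 + j53.68| = 96.87
|G(j4.4)| = 100 / 96.87 = 1.0323
20 log₁₀(1.0323) = 0.276 dB

0.28 dB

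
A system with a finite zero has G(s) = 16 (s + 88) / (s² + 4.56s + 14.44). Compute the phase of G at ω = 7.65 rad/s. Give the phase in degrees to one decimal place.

∠(j7.65 + 88) = arctan(7.65/88) = 4.97°
∠[(j7.65)² + 4.56(j7.65) + 14.44] = ∠[-44.083 + j34.884] = 141.64°
∠G(j7.65) = 4.97° − 141.64° = -136.68°

-136.7°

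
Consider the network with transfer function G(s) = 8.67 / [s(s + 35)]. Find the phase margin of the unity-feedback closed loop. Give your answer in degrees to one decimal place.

89.6°

Gain crossover: |G(jω)| = 1 at ω ≈ 0.248 rad/sec.
∠G(j0.248) = −90° − arctan(0.248/35) ≈ -90.41°
PM = 180° + (-90.41°) = 89.59°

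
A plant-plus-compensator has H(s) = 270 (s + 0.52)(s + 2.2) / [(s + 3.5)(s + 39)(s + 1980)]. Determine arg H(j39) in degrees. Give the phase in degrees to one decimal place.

45.0°

∠(j39 + 0.52) = arctan(39/0.52) = 89.24°
∠(j39 + 2.2) = arctan(39/2.2) = 86.77°
∠(j39 + 3.5) = arctan(39/3.5) = 84.87°
∠(j39 + 39) = arctan(39/39) = 45.00°
∠(j39 + 1980) = arctan(39/1980) = 1.13°
∠H(j39) = 89.24° + 86.77° − (84.87° + 45.00° + 1.13°) = 45.01°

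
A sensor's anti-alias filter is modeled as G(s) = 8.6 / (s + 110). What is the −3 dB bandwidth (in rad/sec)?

110 rad/sec

For a single-pole low-pass, the −3 dB point is at the pole: ω = 110 rad/sec.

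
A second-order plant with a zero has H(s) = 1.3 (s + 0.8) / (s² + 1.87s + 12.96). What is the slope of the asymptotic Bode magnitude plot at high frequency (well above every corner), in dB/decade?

-20 dB/decade

With 1 zero and 2 poles, the high-frequency asymptotic slope is 20 × (1 − 2) = -20 dB/decade.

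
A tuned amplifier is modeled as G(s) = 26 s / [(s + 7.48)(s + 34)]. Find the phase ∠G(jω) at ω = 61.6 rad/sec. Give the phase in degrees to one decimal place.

∠(j61.6) = 90.00°
∠(j61.6 + 7.48) = arctan(61.6/7.48) = 83.08°
∠(j61.6 + 34) = arctan(61.6/34) = 61.10°
∠G(j61.6) = 90.00° − (83.08° + 61.10°) = -54.18°

-54.2°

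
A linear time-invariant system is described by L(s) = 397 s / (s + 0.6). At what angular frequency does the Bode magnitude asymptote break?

0.6 rad/s

The single real pole at s = −0.6 gives a corner at ω = 0.6 rad/s.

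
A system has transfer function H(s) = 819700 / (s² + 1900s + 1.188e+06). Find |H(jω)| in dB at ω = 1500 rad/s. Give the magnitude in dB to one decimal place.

|(j1500)² + 1900(j1500) + 1.188e+06| = |-1.062e+06 + j2.85e+06| = 3.041e+06
|H(j1500)| = 819700 / 3.041e+06 = 0.26951
20 log₁₀(0.26951) = -11.39 dB

-11.4 dB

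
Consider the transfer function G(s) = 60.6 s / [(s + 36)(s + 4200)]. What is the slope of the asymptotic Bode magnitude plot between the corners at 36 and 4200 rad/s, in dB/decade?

0 dB/decade

In this band the factors already past their corner are: 1 differentiator zero, pole at 36; net slope = 0 dB/decade.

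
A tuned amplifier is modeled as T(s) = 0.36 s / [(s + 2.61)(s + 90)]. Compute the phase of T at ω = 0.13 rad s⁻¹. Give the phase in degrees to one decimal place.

∠(j0.13) = 90.00°
∠(j0.13 + 2.61) = arctan(0.13/2.61) = 2.85°
∠(j0.13 + 90) = arctan(0.13/90) = 0.08°
∠T(j0.13) = 90.00° − (2.85° + 0.08°) = 87.07°

87.1°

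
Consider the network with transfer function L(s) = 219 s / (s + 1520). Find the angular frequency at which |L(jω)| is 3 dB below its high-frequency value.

For a single-pole high-pass, the −3 dB point is at the pole: ω = 1520 rad/s.

1520 rad/s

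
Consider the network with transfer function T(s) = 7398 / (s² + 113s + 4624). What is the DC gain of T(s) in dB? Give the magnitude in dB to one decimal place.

T(0) = 7398 / 4624 = 1.5999
20 log₁₀(1.5999) = 4.08 dB

4.1 dB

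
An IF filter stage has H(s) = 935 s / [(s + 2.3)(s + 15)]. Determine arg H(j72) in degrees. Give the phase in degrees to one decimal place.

-76.4°

∠(j72) = 90.00°
∠(j72 + 2.3) = arctan(72/2.3) = 88.17°
∠(j72 + 15) = arctan(72/15) = 78.23°
∠H(j72) = 90.00° − (88.17° + 78.23°) = -76.40°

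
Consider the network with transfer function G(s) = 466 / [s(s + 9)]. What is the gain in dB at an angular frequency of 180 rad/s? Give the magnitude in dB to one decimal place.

|j180 + 9| = √(180² + 9²) = 180.2
|j180| = 180
|G(j180)| = 466 / (180.2 × 180) = 0.014365
20 log₁₀(0.014365) = -36.85 dB

-36.9 dB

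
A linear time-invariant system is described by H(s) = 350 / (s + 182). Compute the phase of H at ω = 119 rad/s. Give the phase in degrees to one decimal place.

∠(j119 + 182) = arctan(119/182) = 33.18°
∠H(j119) = −33.18° = -33.18°

-33.2°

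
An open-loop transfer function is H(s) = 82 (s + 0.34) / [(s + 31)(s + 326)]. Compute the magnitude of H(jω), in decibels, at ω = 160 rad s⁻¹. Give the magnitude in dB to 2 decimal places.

-13.09 dB

|j160 + 0.34| = √(160² + 0.34²) = 160
|j160 + 31| = √(160² + 31²) = 163
|j160 + 326| = √(160² + 326²) = 363.1
|H(j160)| = 82 × 160 / (163 × 363.1) = 0.22168
20 log₁₀(0.22168) = -13.085 dB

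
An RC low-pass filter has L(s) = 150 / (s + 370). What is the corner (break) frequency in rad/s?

The single real pole at s = −370 gives a corner at ω = 370 rad/s.

370 rad/s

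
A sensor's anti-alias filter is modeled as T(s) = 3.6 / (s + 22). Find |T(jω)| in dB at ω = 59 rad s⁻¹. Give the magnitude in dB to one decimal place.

|j59 + 22| = √(59² + 22²) = 62.97
|T(j59)| = 3.6 / 62.97 = 0.057172
20 log₁₀(0.057172) = -24.86 dB

-24.9 dB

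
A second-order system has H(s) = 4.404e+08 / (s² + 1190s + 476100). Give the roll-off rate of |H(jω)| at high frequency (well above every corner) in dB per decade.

With 0 zeros and 2 poles, the high-frequency asymptotic slope is 20 × (0 − 2) = -40 dB/decade.

-40 dB/decade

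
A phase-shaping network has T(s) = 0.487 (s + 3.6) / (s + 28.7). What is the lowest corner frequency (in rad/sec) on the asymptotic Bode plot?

Break frequencies occur at each pole and zero magnitude: 3.6 rad/sec, 28.7 rad/sec.
The lowest is 3.6 rad/sec.

3.6 rad/sec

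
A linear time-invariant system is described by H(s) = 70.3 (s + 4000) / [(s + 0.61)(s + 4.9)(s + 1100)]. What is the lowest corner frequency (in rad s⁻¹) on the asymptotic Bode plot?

0.61 rad s⁻¹

Break frequencies occur at each pole and zero magnitude: 0.61 rad s⁻¹, 4.9 rad s⁻¹, 1100 rad s⁻¹, 4000 rad s⁻¹.
The lowest is 0.61 rad s⁻¹.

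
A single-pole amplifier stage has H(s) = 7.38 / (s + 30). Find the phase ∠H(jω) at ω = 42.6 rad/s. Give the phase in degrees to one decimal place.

-54.8°

∠(j42.6 + 30) = arctan(42.6/30) = 54.85°
∠H(j42.6) = −54.85° = -54.85°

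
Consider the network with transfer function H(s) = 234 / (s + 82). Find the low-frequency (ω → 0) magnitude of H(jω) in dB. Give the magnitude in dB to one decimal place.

H(0) = 234 / 82 = 2.8537
20 log₁₀(2.8537) = 9.11 dB

9.1 dB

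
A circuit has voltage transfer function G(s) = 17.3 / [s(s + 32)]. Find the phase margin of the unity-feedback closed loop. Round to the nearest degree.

89°

Gain crossover: |G(jω)| = 1 at ω ≈ 0.541 rad s⁻¹.
∠G(j0.541) = −90° − arctan(0.541/32) ≈ -90.97°
PM = 180° + (-90.97°) = 89.03°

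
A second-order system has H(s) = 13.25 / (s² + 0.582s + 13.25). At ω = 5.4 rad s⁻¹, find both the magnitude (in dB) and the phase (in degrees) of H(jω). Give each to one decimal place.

|(j5.4)² + 0.582(j5.4) + 13.25| = |-15.91 + j3.1428| = 16.22
|H(j5.4)| = 13.25 / 16.22 = 0.81702
20 log₁₀(0.81702) = -1.76 dB
∠[(j5.4)² + 0.582(j5.4) + 13.25] = ∠[-15.91 + j3.1428] = 168.83°
∠H(j5.4) = −168.83° = -168.83°

|H| = -1.8 dB, ∠H = -168.8°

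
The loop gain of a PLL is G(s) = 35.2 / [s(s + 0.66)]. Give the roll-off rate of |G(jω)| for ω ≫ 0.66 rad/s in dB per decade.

With 0 zeros and 2 poles, the high-frequency asymptotic slope is 20 × (0 − 2) = -40 dB/decade.

-40 dB/decade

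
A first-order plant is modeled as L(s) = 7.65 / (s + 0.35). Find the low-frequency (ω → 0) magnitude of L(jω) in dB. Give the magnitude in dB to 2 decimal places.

26.79 dB

L(0) = 7.65 / 0.35 = 21.857
20 log₁₀(21.857) = 26.792 dB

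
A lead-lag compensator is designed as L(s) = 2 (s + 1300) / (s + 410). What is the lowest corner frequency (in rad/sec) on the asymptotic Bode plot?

Break frequencies occur at each pole and zero magnitude: 410 rad/sec, 1300 rad/sec.
The lowest is 410 rad/sec.

410 rad/sec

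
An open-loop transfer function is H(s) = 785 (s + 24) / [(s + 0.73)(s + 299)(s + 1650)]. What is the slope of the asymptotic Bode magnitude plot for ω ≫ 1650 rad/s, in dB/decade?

-40 dB/decade

With 1 zero and 3 poles, the high-frequency asymptotic slope is 20 × (1 − 3) = -40 dB/decade.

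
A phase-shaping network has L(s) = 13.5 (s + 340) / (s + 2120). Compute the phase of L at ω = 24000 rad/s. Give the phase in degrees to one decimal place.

∠(j24000 + 340) = arctan(24000/340) = 89.19°
∠(j24000 + 2120) = arctan(24000/2120) = 84.95°
∠L(j24000) = 89.19° − 84.95° = 4.24°

4.2 deg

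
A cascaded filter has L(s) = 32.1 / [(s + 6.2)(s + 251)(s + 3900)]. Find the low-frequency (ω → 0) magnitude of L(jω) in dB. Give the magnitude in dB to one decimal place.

-105.5 dB

L(0) = 32.1 / (6.2 × 251 × 3900) = 5.289e-06
20 log₁₀(5.289e-06) = -105.53 dB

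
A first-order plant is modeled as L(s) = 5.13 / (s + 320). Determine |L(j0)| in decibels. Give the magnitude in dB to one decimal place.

-35.9 dB

L(0) = 5.13 / 320 = 0.016031
20 log₁₀(0.016031) = -35.90 dB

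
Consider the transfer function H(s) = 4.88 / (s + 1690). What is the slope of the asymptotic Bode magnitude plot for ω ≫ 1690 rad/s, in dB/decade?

-20 dB/decade

With 0 zeros and 1 pole, the high-frequency asymptotic slope is 20 × (0 − 1) = -20 dB/decade.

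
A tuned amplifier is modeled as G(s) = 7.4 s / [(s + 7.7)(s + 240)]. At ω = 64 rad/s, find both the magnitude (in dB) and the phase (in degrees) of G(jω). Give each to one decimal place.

|G| = -30.6 dB, ∠G = -8.1°

|j64| = 64
|j64 + 7.7| = √(64² + 7.7²) = 64.46
|j64 + 240| = √(64² + 240²) = 248.4
|G(j64)| = 7.4 × 64 / (64.46 × 248.4) = 0.029579
20 log₁₀(0.029579) = -30.58 dB
∠(j64) = 90.00°
∠(j64 + 7.7) = arctan(64/7.7) = 83.14°
∠(j64 + 240) = arctan(64/240) = 14.93°
∠G(j64) = 90.00° − (83.14° + 14.93°) = -8.07°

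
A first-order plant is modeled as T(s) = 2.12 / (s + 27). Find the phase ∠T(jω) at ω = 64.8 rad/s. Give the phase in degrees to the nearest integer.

-67°

∠(j64.8 + 27) = arctan(64.8/27) = 67.38°
∠T(j64.8) = −67.38° = -67.38°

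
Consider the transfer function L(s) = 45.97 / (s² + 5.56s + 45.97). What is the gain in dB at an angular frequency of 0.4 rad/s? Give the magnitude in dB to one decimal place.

0.0 dB

|(j0.4)² + 5.56(j0.4) + 45.97| = |45.81 + j2.224| = 45.86
|L(j0.4)| = 45.97 / 45.86 = 1.0023
20 log₁₀(1.0023) = 0.02 dB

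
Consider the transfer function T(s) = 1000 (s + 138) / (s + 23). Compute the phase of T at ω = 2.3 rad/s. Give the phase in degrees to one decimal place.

∠(j2.3 + 138) = arctan(2.3/138) = 0.95°
∠(j2.3 + 23) = arctan(2.3/23) = 5.71°
∠T(j2.3) = 0.95° − 5.71° = -4.76°

-4.8 deg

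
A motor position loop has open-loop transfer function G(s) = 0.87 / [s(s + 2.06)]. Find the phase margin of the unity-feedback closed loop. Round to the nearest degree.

Gain crossover: |G(jω)| = 1 at ω ≈ 0.414 rad s⁻¹.
∠G(j0.414) = −90° − arctan(0.414/2.06) ≈ -101.36°
PM = 180° + (-101.36°) = 78.64°

79°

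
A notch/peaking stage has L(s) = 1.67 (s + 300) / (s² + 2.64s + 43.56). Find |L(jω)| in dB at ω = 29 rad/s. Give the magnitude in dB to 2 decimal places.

|j29 + 300| = √(29² + 300²) = 301.4
|(j29)² + 2.64(j29) + 43.56| = |-797.44 + j76.56| = 801.1
|L(j29)| = 1.67 × 301.4 / 801.1 = 0.6283
20 log₁₀(0.6283) = -4.037 dB

-4.04 dB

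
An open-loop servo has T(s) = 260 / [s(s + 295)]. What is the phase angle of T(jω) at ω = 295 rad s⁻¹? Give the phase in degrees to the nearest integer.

-135 deg

∠(j295 + 295) = arctan(295/295) = 45.00°
∠(j295) = 90.00°
∠T(j295) = − (45.00° + 90.00°) = -135.00°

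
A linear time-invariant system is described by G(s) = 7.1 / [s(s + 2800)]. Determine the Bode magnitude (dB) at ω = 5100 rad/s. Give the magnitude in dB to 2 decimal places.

-132.42 dB

|j5100 + 2800| = √(5100² + 2800²) = 5818
|j5100| = 5100
|G(j5100)| = 7.1 / (5818 × 5100) = 2.3928e-07
20 log₁₀(2.3928e-07) = -132.422 dB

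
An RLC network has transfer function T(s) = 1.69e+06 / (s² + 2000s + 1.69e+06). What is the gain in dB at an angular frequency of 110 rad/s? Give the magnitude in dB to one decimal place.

-0.0 dB

|(j110)² + 2000(j110) + 1.69e+06| = |1.6779e+06 + j2.2e+05| = 1.692e+06
|T(j110)| = 1.69e+06 / 1.692e+06 = 0.99866
20 log₁₀(0.99866) = -0.01 dB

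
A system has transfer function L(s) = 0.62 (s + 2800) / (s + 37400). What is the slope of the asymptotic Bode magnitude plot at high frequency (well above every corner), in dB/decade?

0 dB/decade

With 1 zero and 1 pole, the high-frequency asymptotic slope is 20 × (1 − 1) = 0 dB/decade.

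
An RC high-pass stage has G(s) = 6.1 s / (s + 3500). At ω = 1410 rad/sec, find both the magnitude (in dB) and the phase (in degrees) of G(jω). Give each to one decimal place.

|j1410| = 1410
|j1410 + 3500| = √(1410² + 3500²) = 3773
|G(j1410)| = 6.1 × 1410 / 3773 = 2.2794
20 log₁₀(2.2794) = 7.16 dB
∠(j1410) = 90.00°
∠(j1410 + 3500) = arctan(1410/3500) = 21.94°
∠G(j1410) = 90.00° − 21.94° = 68.06°

|G| = 7.2 dB, ∠G = 68.1 deg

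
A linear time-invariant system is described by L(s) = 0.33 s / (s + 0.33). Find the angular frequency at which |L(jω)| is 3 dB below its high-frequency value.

0.33 rad/sec

For a single-pole high-pass, the −3 dB point is at the pole: ω = 0.33 rad/sec.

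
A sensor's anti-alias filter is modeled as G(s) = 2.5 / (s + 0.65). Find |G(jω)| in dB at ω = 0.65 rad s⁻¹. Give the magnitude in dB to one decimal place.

8.7 dB

|j0.65 + 0.65| = √(0.65² + 0.65²) = 0.9192
|G(j0.65)| = 2.5 / 0.9192 = 2.7196
20 log₁₀(2.7196) = 8.69 dB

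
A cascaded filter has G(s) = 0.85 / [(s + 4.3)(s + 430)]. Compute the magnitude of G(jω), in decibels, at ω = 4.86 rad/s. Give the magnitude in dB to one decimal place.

-70.3 dB

|j4.86 + 4.3| = √(4.86² + 4.3²) = 6.489
|j4.86 + 430| = √(4.86² + 430²) = 430
|G(j4.86)| = 0.85 / (6.489 × 430) = 0.0003046
20 log₁₀(0.0003046) = -70.33 dB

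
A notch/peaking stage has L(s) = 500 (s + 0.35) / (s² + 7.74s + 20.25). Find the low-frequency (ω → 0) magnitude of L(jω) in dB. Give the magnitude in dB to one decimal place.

18.7 dB

L(0) = 500 × 0.35 / 20.25 = 8.642
20 log₁₀(8.642) = 18.73 dB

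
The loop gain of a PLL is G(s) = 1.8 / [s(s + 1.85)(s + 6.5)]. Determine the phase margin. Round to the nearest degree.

Gain crossover: |G(jω)| = 1 at ω ≈ 0.149 rad/sec.
∠G(j0.149) = −90° − arctan(0.149/1.85) − arctan(0.149/6.5) ≈ -95.92°
PM = 180° + (-95.92°) = 84.08°

84 deg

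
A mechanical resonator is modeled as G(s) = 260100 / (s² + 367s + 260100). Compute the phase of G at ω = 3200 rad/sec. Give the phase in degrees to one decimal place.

-173.3°

∠[(j3200)² + 367(j3200) + 260100] = ∠[-9.9799e+06 + j1.1744e+06] = 173.29°
∠G(j3200) = −173.29° = -173.29°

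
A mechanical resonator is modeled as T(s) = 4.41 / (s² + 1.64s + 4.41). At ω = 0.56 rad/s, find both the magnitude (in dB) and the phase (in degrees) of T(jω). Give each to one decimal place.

|(j0.56)² + 1.64(j0.56) + 4.41| = |4.0964 + j0.9184| = 4.198
|T(j0.56)| = 4.41 / 4.198 = 1.0505
20 log₁₀(1.0505) = 0.43 dB
∠[(j0.56)² + 1.64(j0.56) + 4.41] = ∠[4.0964 + j0.9184] = 12.64°
∠T(j0.56) = −12.64° = -12.64°

|T| = 0.4 dB, ∠T = -12.6°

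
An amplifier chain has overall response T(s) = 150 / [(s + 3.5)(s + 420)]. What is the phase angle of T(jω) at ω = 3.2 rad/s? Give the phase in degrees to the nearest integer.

-43°

∠(j3.2 + 3.5) = arctan(3.2/3.5) = 42.44°
∠(j3.2 + 420) = arctan(3.2/420) = 0.44°
∠T(j3.2) = − (42.44° + 0.44°) = -42.87°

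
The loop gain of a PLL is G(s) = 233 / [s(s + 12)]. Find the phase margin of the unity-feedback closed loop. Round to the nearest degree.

Gain crossover: |G(jω)| = 1 at ω ≈ 13.1 rad/s.
∠G(j13.1) = −90° − arctan(13.1/12) ≈ -137.53°
PM = 180° + (-137.53°) = 42.47°

42°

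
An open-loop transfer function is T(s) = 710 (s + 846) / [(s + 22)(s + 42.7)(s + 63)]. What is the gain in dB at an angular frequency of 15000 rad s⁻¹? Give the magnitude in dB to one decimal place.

|j15000 + 846| = √(15000² + 846²) = 1.502e+04
|j15000 + 22| = √(15000² + 22²) = 1.5e+04
|j15000 + 42.7| = √(15000² + 42.7²) = 1.5e+04
|j15000 + 63| = √(15000² + 63²) = 1.5e+04
|T(j15000)| = 710 × 1.502e+04 / (1.5e+04 × 1.5e+04 × 1.5e+04) = 3.1605e-06
20 log₁₀(3.1605e-06) = -110.00 dB

-110.0 dB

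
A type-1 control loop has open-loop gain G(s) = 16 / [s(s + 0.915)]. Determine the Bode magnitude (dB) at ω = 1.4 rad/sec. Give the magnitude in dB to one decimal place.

|j1.4 + 0.915| = √(1.4² + 0.915²) = 1.672
|j1.4| = 1.4
|G(j1.4)| = 16 / (1.672 × 1.4) = 6.8333
20 log₁₀(6.8333) = 16.69 dB

16.7 dB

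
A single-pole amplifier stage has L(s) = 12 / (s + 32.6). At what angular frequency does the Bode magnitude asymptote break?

32.6 rad/sec

The single real pole at s = −32.6 gives a corner at ω = 32.6 rad/sec.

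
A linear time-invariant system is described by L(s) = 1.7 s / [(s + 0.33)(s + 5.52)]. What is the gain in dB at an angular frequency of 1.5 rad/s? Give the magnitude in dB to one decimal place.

|j1.5| = 1.5
|j1.5 + 0.33| = √(1.5² + 0.33²) = 1.536
|j1.5 + 5.52| = √(1.5² + 5.52²) = 5.72
|L(j1.5)| = 1.7 × 1.5 / (1.536 × 5.72) = 0.29025
20 log₁₀(0.29025) = -10.74 dB

-10.7 dB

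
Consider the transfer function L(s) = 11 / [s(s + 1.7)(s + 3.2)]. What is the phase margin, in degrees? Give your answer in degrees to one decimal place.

26.2°

Gain crossover: |L(jω)| = 1 at ω ≈ 1.42 rad/sec.
∠L(j1.42) = −90° − arctan(1.42/1.7) − arctan(1.42/3.2) ≈ -153.77°
PM = 180° + (-153.77°) = 26.23°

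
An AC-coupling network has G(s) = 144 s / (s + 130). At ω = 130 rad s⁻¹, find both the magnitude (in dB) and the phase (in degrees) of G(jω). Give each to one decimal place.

|G| = 40.2 dB, ∠G = 45.0 deg

|j130| = 130
|j130 + 130| = √(130² + 130²) = 183.8
|G(j130)| = 144 × 130 / 183.8 = 101.82
20 log₁₀(101.82) = 40.16 dB
∠(j130) = 90.00°
∠(j130 + 130) = arctan(130/130) = 45.00°
∠G(j130) = 90.00° − 45.00° = 45.00°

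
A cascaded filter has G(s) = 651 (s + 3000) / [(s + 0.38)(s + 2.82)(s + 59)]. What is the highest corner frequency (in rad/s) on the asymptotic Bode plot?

3000 rad/s

Break frequencies occur at each pole and zero magnitude: 0.38 rad/s, 2.82 rad/s, 59 rad/s, 3000 rad/s.
The highest is 3000 rad/s.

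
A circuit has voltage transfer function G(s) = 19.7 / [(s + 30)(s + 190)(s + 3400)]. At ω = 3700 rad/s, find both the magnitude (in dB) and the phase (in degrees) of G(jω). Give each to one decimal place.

|j3700 + 30| = √(3700² + 30²) = 3700
|j3700 + 190| = √(3700² + 190²) = 3705
|j3700 + 3400| = √(3700² + 3400²) = 5025
|G(j3700)| = 19.7 / (3700 × 3705 × 5025) = 2.8599e-10
20 log₁₀(2.8599e-10) = -190.87 dB
∠(j3700 + 30) = arctan(3700/30) = 89.54°
∠(j3700 + 190) = arctan(3700/190) = 87.06°
∠(j3700 + 3400) = arctan(3700/3400) = 47.42°
∠G(j3700) = − (89.54° + 87.06° + 47.42°) = -224.02°

|G| = -190.9 dB, ∠G = -224.0°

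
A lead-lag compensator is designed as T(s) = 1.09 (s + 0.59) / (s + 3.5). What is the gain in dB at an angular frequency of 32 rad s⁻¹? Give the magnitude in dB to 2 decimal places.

0.70 dB

|j32 + 0.59| = √(32² + 0.59²) = 32.01
|j32 + 3.5| = √(32² + 3.5²) = 32.19
|T(j32)| = 1.09 × 32.01 / 32.19 = 1.0837
20 log₁₀(1.0837) = 0.698 dB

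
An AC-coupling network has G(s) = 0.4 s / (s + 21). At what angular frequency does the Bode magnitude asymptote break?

The single real pole at s = −21 gives a corner at ω = 21 rad/s.

21 rad/s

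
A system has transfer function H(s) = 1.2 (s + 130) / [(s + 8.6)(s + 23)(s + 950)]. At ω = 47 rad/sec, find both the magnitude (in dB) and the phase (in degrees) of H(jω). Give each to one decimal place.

|j47 + 130| = √(47² + 130²) = 138.2
|j47 + 8.6| = √(47² + 8.6²) = 47.78
|j47 + 23| = √(47² + 23²) = 52.33
|j47 + 950| = √(47² + 950²) = 951.2
|H(j47)| = 1.2 × 138.2 / (47.78 × 52.33 × 951.2) = 6.9756e-05
20 log₁₀(6.9756e-05) = -83.13 dB
∠(j47 + 130) = arctan(47/130) = 19.88°
∠(j47 + 8.6) = arctan(47/8.6) = 79.63°
∠(j47 + 23) = arctan(47/23) = 63.92°
∠(j47 + 950) = arctan(47/950) = 2.83°
∠H(j47) = 19.88° − (79.63° + 63.92° + 2.83°) = -126.51°

|H| = -83.1 dB, ∠H = -126.5°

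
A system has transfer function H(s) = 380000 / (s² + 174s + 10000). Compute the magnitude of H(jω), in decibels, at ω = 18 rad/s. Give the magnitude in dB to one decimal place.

31.4 dB

|(j18)² + 174(j18) + 10000| = |9676 + j3132| = 1.017e+04
|H(j18)| = 380000 / 1.017e+04 = 37.364
20 log₁₀(37.364) = 31.45 dB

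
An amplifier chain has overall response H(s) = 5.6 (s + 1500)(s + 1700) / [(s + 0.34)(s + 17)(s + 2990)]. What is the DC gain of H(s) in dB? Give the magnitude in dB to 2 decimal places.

58.34 dB

H(0) = 5.6 × 1500 × 1700 / (0.34 × 17 × 2990) = 826.28
20 log₁₀(826.28) = 58.343 dB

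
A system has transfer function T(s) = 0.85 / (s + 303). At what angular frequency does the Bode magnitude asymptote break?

The single real pole at s = −303 gives a corner at ω = 303 rad/sec.

303 rad/sec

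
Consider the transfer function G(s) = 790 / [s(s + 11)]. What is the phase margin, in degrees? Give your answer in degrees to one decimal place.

22.1 deg

Gain crossover: |G(jω)| = 1 at ω ≈ 27.1 rad/s.
∠G(j27.1) = −90° − arctan(27.1/11) ≈ -157.87°
PM = 180° + (-157.87°) = 22.13°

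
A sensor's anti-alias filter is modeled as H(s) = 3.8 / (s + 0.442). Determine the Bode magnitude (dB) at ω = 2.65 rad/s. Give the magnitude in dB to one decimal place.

|j2.65 + 0.442| = √(2.65² + 0.442²) = 2.687
|H(j2.65)| = 3.8 / 2.687 = 1.4144
20 log₁₀(1.4144) = 3.01 dB

3.0 dB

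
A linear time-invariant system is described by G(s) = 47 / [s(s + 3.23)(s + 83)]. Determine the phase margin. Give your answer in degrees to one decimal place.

Gain crossover: |G(jω)| = 1 at ω ≈ 0.175 rad/s.
∠G(j0.175) = −90° − arctan(0.175/3.23) − arctan(0.175/83) ≈ -93.22°
PM = 180° + (-93.22°) = 86.78°

86.8 deg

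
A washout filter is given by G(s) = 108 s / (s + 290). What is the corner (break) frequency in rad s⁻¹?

The single real pole at s = −290 gives a corner at ω = 290 rad s⁻¹.

290 rad s⁻¹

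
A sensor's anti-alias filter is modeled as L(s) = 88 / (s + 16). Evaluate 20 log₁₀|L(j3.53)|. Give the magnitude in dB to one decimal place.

14.6 dB

|j3.53 + 16| = √(3.53² + 16²) = 16.38
|L(j3.53)| = 88 / 16.38 = 5.3708
20 log₁₀(5.3708) = 14.60 dB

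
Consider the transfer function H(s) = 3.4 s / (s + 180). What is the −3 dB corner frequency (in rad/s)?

For a single-pole high-pass, the −3 dB point is at the pole: ω = 180 rad/s.

180 rad/s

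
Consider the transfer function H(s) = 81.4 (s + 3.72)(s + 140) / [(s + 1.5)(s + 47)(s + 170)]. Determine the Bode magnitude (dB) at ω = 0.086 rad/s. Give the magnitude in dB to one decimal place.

|j0.086 + 3.72| = √(0.086² + 3.72²) = 3.721
|j0.086 + 140| = √(0.086² + 140²) = 140
|j0.086 + 1.5| = √(0.086² + 1.5²) = 1.502
|j0.086 + 47| = √(0.086² + 47²) = 47
|j0.086 + 170| = √(0.086² + 170²) = 170
|H(j0.086)| = 81.4 × 3.721 × 140 / (1.502 × 47 × 170) = 3.5323
20 log₁₀(3.5323) = 10.96 dB

11.0 dB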